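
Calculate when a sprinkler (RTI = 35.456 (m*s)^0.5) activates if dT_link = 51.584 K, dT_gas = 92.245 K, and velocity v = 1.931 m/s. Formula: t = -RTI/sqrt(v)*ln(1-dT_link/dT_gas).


dT_link/dT_gas = 0.55921
ln(1 - 0.55921) = -0.81918
t = -35.456 / sqrt(1.931) * -0.81918 = 20.901 s

20.901 s


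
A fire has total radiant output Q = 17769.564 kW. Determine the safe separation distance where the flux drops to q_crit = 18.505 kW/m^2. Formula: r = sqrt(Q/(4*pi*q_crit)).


4*pi*q_crit = 232.54
Q/(4*pi*q_crit) = 76.415
r = sqrt(76.415) = 8.7416 m

8.7416 m


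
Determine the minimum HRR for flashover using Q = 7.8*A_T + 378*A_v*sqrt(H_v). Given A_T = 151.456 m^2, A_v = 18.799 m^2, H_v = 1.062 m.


7.8*A_T = 1181.4
sqrt(H_v) = 1.0305
378*A_v*sqrt(H_v) = 7323.0
Q = 1181.4 + 7323.0 = 8504.4 kW

8504.4 kW


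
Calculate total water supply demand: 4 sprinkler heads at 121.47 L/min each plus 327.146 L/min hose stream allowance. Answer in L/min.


Sprinkler demand = 4 * 121.47 = 485.88 L/min
Total = 485.88 + 327.146 = 813.026 L/min

813.026 L/min


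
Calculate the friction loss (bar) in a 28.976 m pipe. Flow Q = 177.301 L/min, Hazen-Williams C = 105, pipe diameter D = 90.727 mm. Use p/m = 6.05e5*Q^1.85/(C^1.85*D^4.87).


Q^1.85 = 14458
C^1.85 = 5485.3
D^4.87 = 3.4212e+09
p/m = 0.00046612 bar/m
p_total = 0.00046612 * 28.976 = 0.013506 bar

0.013506 bar


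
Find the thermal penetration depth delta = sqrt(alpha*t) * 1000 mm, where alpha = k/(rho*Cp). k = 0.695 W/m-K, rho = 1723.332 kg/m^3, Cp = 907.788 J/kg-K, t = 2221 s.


alpha = 0.695 / (1723.332 * 907.788) = 4.4425e-07 m^2/s
alpha * t = 0.00098669
delta = sqrt(0.00098669) * 1000 = 31.412 mm

31.412 mm


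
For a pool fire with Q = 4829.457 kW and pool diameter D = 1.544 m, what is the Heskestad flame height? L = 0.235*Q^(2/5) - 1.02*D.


Q^(2/5) = 29.755
0.235 * Q^(2/5) = 6.9924
1.02 * D = 1.5749
L = 5.4175 m

5.4175 m


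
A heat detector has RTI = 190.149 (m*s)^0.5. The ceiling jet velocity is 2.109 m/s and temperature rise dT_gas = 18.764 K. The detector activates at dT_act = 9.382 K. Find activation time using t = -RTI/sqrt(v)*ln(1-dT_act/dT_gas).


dT_act/dT_gas = 0.5
ln(1 - 0.5) = -0.69315
t = -190.149 / sqrt(2.109) * -0.69315 = 90.757 s

90.757 s


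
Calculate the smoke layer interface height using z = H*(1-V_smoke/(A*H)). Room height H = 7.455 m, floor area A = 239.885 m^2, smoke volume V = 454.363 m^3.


V/(A*H) = 0.25407
1 - 0.25407 = 0.74593
z = 7.455 * 0.74593 = 5.5609 m

5.5609 m


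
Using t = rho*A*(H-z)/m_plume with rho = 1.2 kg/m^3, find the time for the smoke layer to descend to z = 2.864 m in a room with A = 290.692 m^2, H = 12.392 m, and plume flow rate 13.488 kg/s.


H - z = 9.528 m
t = 1.2 * 290.692 * 9.528 / 13.488 = 246.42 s

246.42 s


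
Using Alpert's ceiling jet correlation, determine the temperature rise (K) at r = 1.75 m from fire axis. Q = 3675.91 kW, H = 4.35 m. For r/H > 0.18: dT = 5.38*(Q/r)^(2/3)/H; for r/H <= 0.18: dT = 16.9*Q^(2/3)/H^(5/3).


r/H = 1.75 / 4.35 = 0.40230
r/H > 0.18, so dT = 5.38*(Q/r)^(2/3)/H
Q/r = 2100.52
(Q/r)^(2/3) = 164.02
dT = 5.38 * 164.02 / 4.35 = 202.85 K

202.85 K


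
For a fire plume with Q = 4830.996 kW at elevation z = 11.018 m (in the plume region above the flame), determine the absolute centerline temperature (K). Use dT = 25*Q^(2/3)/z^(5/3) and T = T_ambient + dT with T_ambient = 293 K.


Q^(2/3) = 285.78
z^(5/3) = 54.555
dT = 25 * 285.78 / 54.555 = 130.96 K
T = 293 + 130.96 = 423.96 K

423.96 K


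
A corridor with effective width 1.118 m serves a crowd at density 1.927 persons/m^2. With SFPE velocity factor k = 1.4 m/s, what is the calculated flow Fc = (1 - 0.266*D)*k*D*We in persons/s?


1 - 0.266*D = 1 - 0.266*1.927 = 0.48742
Fs = 0.48742 * 1.4 * 1.927 = 1.3150 persons/(s*m)
Fc = 1.3150 * 1.118 = 1.4701 persons/s

1.4701 persons/s


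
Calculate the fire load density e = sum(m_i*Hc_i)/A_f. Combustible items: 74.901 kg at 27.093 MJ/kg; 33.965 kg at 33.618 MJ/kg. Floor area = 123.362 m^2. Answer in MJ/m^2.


Total energy = 74.901*27.093 + 33.965*33.618
= 2029.293 + 1141.835
= 3171.128 MJ
e = 3171.128 / 123.362 = 25.706 MJ/m^2

25.706 MJ/m^2


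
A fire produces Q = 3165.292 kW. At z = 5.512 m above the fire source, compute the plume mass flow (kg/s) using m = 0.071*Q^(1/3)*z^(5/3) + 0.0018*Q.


Q^(1/3) = 14.683
z^(5/3) = 17.199
First term = 0.071 * 14.683 * 17.199 = 17.930
Second term = 0.0018 * 3165.292 = 5.6975
m = 23.627 kg/s

23.627 kg/s


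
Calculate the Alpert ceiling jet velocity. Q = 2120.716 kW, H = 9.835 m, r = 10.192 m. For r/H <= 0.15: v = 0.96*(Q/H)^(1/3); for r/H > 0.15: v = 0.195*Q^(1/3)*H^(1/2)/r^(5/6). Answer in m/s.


r/H = 10.192 / 9.835 = 1.0363
r/H > 0.15, so v = 0.195*Q^(1/3)*H^(1/2)/r^(5/6)
Q^(1/3) = 12.848
H^(1/2) = 3.1361
r^(5/6) = 6.9218
v = 0.195 * 12.848 * 3.1361 / 6.9218 = 1.1351 m/s

1.1351 m/s


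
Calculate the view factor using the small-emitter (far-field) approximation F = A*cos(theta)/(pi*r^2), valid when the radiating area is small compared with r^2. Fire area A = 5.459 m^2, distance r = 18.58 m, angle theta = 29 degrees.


cos(29 deg) = 0.87462
pi*r^2 = 1084.5
F = 5.459 * 0.87462 / 1084.5 = 0.0044024

0.0044024


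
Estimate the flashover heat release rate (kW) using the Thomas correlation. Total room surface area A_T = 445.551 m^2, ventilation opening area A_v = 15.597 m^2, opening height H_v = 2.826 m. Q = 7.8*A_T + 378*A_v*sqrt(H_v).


7.8*A_T = 3475.3
sqrt(H_v) = 1.6811
378*A_v*sqrt(H_v) = 9911.0
Q = 3475.3 + 9911.0 = 13386 kW

13386 kW


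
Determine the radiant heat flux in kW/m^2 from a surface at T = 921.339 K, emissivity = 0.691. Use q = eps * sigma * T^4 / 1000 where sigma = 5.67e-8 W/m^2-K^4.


T^4 = 7.2057e+11
q = 0.691 * 5.67e-8 * 7.2057e+11 / 1000 = 28.232 kW/m^2

28.232 kW/m^2


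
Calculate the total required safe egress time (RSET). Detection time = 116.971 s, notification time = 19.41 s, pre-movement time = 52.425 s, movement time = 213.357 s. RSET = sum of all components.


Total = 116.971 + 19.41 + 52.425 + 213.357 = 402.163 s

402.163 s


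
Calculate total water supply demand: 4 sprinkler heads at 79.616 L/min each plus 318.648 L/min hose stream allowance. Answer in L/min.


Sprinkler demand = 4 * 79.616 = 318.464 L/min
Total = 318.464 + 318.648 = 637.112 L/min

637.112 L/min


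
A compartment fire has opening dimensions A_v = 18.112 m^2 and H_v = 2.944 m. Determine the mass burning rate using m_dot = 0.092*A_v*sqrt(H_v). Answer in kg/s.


sqrt(H_v) = 1.7158
m_dot = 0.092 * 18.112 * 1.7158 = 2.8591 kg/s

2.8591 kg/s


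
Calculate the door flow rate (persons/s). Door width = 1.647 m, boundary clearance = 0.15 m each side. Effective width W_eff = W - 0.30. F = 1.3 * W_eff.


W_eff = 1.647 - 0.30 = 1.347 m
F = 1.3 * 1.347 = 1.7511 persons/s

1.7511 persons/s


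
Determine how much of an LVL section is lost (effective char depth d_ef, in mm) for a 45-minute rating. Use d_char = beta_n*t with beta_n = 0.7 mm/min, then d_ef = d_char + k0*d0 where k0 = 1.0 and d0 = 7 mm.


d_char = 0.7 * 45 = 31.5 mm
d_ef = 31.5 + 1.0*7 = 38.5 mm

38.5 mm


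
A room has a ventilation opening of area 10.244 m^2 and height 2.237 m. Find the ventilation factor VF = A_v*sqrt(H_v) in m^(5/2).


sqrt(H_v) = 1.4957
VF = 10.244 * 1.4957 = 15.322 m^(5/2)

15.322 m^(5/2)


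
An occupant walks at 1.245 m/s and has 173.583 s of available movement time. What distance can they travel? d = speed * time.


d = 1.245 * 173.583 = 216.11 m

216.11 m


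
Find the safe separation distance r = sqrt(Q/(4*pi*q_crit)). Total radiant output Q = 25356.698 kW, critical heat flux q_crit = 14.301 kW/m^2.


4*pi*q_crit = 179.71
Q/(4*pi*q_crit) = 141.10
r = sqrt(141.10) = 11.878 m

11.878 m


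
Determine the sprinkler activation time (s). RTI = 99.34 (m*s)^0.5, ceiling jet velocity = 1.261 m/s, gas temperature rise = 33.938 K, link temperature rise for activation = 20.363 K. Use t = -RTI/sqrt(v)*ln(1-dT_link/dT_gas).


dT_link/dT_gas = 0.60001
ln(1 - 0.60001) = -0.91631
t = -99.34 / sqrt(1.261) * -0.91631 = 81.060 s

81.060 s


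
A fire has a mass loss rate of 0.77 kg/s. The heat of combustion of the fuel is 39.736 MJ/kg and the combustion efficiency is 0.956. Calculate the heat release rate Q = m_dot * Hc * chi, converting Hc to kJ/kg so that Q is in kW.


Hc = 39.736 MJ/kg = 39.736 * 1000 kJ/kg = 39736 kJ/kg
Q = 0.77 kg/s * 39736 kJ/kg * 0.956 = 29250 kW

29250 kW


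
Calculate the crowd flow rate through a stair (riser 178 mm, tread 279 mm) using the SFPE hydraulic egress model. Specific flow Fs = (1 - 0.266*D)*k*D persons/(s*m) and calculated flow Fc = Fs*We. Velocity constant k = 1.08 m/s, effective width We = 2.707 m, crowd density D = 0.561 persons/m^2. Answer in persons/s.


1 - 0.266*D = 1 - 0.266*0.561 = 0.85077
Fs = 0.85077 * 1.08 * 0.561 = 0.51547 persons/(s*m)
Fc = 0.51547 * 2.707 = 1.3954 persons/s

1.3954 persons/s


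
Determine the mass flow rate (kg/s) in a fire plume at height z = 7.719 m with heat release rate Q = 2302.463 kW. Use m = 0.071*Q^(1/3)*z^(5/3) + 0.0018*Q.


Q^(1/3) = 13.205
z^(5/3) = 30.149
First term = 0.071 * 13.205 * 30.149 = 28.266
Second term = 0.0018 * 2302.463 = 4.1444
m = 32.410 kg/s

32.410 kg/s


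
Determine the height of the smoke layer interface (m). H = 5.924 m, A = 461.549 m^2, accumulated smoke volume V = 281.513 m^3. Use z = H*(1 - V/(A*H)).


V/(A*H) = 0.10296
1 - 0.10296 = 0.89704
z = 5.924 * 0.89704 = 5.3141 m

5.3141 m


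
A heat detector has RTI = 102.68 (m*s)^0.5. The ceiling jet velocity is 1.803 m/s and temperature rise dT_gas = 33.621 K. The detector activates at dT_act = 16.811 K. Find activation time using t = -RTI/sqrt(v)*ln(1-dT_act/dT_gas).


dT_act/dT_gas = 0.50001
ln(1 - 0.50001) = -0.69318
t = -102.68 / sqrt(1.803) * -0.69318 = 53.007 s

53.007 s


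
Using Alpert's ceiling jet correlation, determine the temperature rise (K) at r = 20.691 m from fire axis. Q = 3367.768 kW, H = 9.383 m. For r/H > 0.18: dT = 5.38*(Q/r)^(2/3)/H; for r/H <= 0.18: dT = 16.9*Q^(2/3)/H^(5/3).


r/H = 20.691 / 9.383 = 2.2052
r/H > 0.18, so dT = 5.38*(Q/r)^(2/3)/H
Q/r = 162.76
(Q/r)^(2/3) = 29.811
dT = 5.38 * 29.811 / 9.383 = 17.093 K

17.093 K


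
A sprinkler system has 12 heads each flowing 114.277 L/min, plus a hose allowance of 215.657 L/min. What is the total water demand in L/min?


Sprinkler demand = 12 * 114.277 = 1371.324 L/min
Total = 1371.324 + 215.657 = 1586.981 L/min

1586.981 L/min


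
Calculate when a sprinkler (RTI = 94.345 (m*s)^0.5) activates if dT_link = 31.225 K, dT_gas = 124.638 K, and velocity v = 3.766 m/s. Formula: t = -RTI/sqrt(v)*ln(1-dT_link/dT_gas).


dT_link/dT_gas = 0.25053
ln(1 - 0.25053) = -0.28838
t = -94.345 / sqrt(3.766) * -0.28838 = 14.020 s

14.020 s


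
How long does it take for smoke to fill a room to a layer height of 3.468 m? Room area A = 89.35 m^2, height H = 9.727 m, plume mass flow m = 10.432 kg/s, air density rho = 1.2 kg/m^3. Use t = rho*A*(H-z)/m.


H - z = 6.259 m
t = 1.2 * 89.35 * 6.259 / 10.432 = 64.330 s

64.330 s


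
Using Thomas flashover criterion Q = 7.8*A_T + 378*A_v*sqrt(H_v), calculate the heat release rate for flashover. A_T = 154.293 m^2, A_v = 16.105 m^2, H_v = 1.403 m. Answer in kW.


7.8*A_T = 1203.5
sqrt(H_v) = 1.1845
378*A_v*sqrt(H_v) = 7210.8
Q = 1203.5 + 7210.8 = 8414.3 kW

8414.3 kW


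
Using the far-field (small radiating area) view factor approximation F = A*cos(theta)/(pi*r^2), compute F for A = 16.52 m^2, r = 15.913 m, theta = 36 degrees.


cos(36 deg) = 0.80902
pi*r^2 = 795.53
F = 16.52 * 0.80902 / 795.53 = 0.016800

0.016800


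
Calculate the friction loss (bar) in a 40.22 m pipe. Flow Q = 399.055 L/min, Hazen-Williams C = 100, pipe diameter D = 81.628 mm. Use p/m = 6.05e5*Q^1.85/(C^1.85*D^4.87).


Q^1.85 = 64850
C^1.85 = 5011.9
D^4.87 = 2.0448e+09
p/m = 0.0038283 bar/m
p_total = 0.0038283 * 40.22 = 0.15398 bar

0.15398 bar


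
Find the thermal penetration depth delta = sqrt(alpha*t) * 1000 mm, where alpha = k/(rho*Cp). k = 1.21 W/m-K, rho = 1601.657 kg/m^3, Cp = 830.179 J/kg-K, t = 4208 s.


alpha = 1.21 / (1601.657 * 830.179) = 9.1001e-07 m^2/s
alpha * t = 0.0038293
delta = sqrt(0.0038293) * 1000 = 61.881 mm

61.881 mm


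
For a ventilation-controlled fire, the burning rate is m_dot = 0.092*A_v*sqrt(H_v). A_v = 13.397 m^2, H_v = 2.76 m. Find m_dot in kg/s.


sqrt(H_v) = 1.6613
m_dot = 0.092 * 13.397 * 1.6613 = 2.0476 kg/s

2.0476 kg/s


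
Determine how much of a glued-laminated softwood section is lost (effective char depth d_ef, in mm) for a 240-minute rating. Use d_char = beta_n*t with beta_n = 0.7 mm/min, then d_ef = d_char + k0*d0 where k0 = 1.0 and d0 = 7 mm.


d_char = 0.7 * 240 = 168 mm
d_ef = 168 + 1.0*7 = 175 mm

175 mm


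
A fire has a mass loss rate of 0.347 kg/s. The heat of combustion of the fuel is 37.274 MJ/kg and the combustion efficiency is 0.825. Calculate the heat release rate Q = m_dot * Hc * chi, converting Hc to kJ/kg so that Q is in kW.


Hc = 37.274 MJ/kg = 37.274 * 1000 kJ/kg = 37274 kJ/kg
Q = 0.347 kg/s * 37274 kJ/kg * 0.825 = 10671 kW

10671 kW


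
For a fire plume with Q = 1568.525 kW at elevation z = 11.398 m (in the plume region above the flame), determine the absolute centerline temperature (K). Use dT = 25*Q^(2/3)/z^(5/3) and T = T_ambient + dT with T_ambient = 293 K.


Q^(2/3) = 135.00
z^(5/3) = 57.727
dT = 25 * 135.00 / 57.727 = 58.464 K
T = 293 + 58.464 = 351.46 K

351.46 K


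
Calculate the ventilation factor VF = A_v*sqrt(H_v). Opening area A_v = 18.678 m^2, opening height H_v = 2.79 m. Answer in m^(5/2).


sqrt(H_v) = 1.6703
VF = 18.678 * 1.6703 = 31.198 m^(5/2)

31.198 m^(5/2)


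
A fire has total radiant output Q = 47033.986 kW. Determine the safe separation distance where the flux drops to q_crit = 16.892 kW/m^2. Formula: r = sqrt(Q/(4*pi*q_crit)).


4*pi*q_crit = 212.27
Q/(4*pi*q_crit) = 221.58
r = sqrt(221.58) = 14.885 m

14.885 m


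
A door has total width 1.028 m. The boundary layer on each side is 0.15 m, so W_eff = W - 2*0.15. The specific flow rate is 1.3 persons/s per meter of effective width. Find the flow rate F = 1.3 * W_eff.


W_eff = 1.028 - 0.30 = 0.728 m
F = 1.3 * 0.728 = 0.94640 persons/s

0.94640 persons/s


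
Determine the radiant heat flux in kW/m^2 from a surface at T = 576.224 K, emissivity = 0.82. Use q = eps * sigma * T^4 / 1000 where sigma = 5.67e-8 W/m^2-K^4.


T^4 = 1.1025e+11
q = 0.82 * 5.67e-8 * 1.1025e+11 / 1000 = 5.1258 kW/m^2

5.1258 kW/m^2


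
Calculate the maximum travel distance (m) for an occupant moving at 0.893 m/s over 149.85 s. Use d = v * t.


d = 0.893 * 149.85 = 133.82 m

133.82 m


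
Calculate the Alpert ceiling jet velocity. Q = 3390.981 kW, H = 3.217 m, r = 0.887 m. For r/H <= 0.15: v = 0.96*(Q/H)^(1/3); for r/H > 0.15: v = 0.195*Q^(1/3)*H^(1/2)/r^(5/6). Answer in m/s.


r/H = 0.887 / 3.217 = 0.27572
r/H > 0.15, so v = 0.195*Q^(1/3)*H^(1/2)/r^(5/6)
Q^(1/3) = 15.024
H^(1/2) = 1.7936
r^(5/6) = 0.90491
v = 0.195 * 15.024 * 1.7936 / 0.90491 = 5.8067 m/s

5.8067 m/s


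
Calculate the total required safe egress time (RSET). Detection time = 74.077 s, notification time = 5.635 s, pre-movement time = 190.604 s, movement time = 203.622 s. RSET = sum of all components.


Total = 74.077 + 5.635 + 190.604 + 203.622 = 473.938 s

473.938 s


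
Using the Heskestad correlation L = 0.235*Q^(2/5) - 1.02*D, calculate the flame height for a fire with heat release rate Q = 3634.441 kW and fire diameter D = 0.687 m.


Q^(2/5) = 26.557
0.235 * Q^(2/5) = 6.2408
1.02 * D = 0.70074
L = 5.5401 m

5.5401 m


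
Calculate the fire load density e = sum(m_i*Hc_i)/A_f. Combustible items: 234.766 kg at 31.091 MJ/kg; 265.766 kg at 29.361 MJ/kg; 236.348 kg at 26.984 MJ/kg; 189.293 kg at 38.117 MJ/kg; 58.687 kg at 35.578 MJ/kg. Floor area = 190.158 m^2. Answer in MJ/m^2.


Total energy = 234.766*31.091 + 265.766*29.361 + 236.348*26.984 + 189.293*38.117 + 58.687*35.578
= 7299.110 + 7803.156 + 6377.614 + 7215.281 + 2087.966
= 30783.13 MJ
e = 30783.13 / 190.158 = 161.88 MJ/m^2

161.88 MJ/m^2


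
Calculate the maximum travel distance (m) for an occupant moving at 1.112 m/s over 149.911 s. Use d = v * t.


d = 1.112 * 149.911 = 166.70 m

166.70 m


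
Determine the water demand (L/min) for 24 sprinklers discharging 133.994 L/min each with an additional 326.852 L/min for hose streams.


Sprinkler demand = 24 * 133.994 = 3215.856 L/min
Total = 3215.856 + 326.852 = 3542.708 L/min

3542.708 L/min


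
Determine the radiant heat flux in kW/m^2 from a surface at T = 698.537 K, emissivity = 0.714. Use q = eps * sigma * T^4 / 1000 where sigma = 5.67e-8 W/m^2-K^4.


T^4 = 2.3810e+11
q = 0.714 * 5.67e-8 * 2.3810e+11 / 1000 = 9.6392 kW/m^2

9.6392 kW/m^2


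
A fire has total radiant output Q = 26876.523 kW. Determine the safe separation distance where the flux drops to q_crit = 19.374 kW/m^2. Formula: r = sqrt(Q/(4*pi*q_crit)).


4*pi*q_crit = 243.46
Q/(4*pi*q_crit) = 110.39
r = sqrt(110.39) = 10.507 m

10.507 m


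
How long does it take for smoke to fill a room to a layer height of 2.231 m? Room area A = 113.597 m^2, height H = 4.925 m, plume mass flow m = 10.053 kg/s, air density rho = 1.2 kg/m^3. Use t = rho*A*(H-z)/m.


H - z = 2.694 m
t = 1.2 * 113.597 * 2.694 / 10.053 = 36.530 s

36.530 s


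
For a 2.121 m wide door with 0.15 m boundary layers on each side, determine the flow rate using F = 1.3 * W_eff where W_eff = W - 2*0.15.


W_eff = 2.121 - 0.30 = 1.821 m
F = 1.3 * 1.821 = 2.3673 persons/s

2.3673 persons/s


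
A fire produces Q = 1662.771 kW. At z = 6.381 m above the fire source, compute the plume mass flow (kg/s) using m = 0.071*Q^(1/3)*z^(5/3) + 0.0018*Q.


Q^(1/3) = 11.847
z^(5/3) = 21.952
First term = 0.071 * 11.847 * 21.952 = 18.465
Second term = 0.0018 * 1662.771 = 2.9930
m = 21.458 kg/s

21.458 kg/s


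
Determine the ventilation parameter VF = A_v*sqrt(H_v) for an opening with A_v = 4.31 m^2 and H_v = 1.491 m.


sqrt(H_v) = 1.2211
VF = 4.31 * 1.2211 = 5.2628 m^(5/2)

5.2628 m^(5/2)


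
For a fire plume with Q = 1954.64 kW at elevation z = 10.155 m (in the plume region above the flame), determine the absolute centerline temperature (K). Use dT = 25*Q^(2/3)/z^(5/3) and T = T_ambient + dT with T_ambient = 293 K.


Q^(2/3) = 156.33
z^(5/3) = 47.621
dT = 25 * 156.33 / 47.621 = 82.070 K
T = 293 + 82.070 = 375.07 K

375.07 K


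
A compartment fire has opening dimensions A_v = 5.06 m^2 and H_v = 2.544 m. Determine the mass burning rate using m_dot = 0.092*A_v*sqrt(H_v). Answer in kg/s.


sqrt(H_v) = 1.5950
m_dot = 0.092 * 5.06 * 1.5950 = 0.74250 kg/s

0.74250 kg/s


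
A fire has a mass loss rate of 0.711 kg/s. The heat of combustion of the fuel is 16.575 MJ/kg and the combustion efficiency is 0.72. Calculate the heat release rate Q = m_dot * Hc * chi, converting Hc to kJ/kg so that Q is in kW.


Hc = 16.575 MJ/kg = 16.575 * 1000 kJ/kg = 16575 kJ/kg
Q = 0.711 kg/s * 16575 kJ/kg * 0.72 = 8485.074 kW

8485.074 kW


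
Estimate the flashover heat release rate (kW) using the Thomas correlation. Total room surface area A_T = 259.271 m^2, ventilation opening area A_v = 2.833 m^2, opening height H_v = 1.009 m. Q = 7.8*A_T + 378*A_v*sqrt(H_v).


7.8*A_T = 2022.3
sqrt(H_v) = 1.0045
378*A_v*sqrt(H_v) = 1075.7
Q = 2022.3 + 1075.7 = 3098.0 kW

3098.0 kW


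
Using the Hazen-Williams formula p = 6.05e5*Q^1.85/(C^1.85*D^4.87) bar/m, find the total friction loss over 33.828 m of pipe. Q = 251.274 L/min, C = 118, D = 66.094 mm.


Q^1.85 = 27560
C^1.85 = 6807.4
D^4.87 = 7.3146e+08
p/m = 0.0033486 bar/m
p_total = 0.0033486 * 33.828 = 0.11327 bar

0.11327 bar


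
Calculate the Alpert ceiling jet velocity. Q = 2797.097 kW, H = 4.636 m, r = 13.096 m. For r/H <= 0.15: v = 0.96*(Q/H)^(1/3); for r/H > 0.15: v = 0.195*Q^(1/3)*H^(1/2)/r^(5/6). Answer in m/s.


r/H = 13.096 / 4.636 = 2.8248
r/H > 0.15, so v = 0.195*Q^(1/3)*H^(1/2)/r^(5/6)
Q^(1/3) = 14.090
H^(1/2) = 2.1531
r^(5/6) = 8.5300
v = 0.195 * 14.090 * 2.1531 / 8.5300 = 0.69352 m/s

0.69352 m/s


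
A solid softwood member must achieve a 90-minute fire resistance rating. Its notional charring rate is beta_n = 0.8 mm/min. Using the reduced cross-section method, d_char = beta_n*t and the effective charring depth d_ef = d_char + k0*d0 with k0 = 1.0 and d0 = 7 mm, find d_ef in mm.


d_char = 0.8 * 90 = 72 mm
d_ef = 72 + 1.0*7 = 79 mm

79 mm


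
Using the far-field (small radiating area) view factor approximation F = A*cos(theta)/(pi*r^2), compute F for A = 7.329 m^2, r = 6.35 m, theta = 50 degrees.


cos(50 deg) = 0.64279
pi*r^2 = 126.68
F = 7.329 * 0.64279 / 126.68 = 0.037189

0.037189


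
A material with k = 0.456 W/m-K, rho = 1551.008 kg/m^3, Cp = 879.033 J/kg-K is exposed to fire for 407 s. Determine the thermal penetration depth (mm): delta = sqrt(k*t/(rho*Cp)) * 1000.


alpha = 0.456 / (1551.008 * 879.033) = 3.3446e-07 m^2/s
alpha * t = 0.00013613
delta = sqrt(0.00013613) * 1000 = 11.667 mm

11.667 mm


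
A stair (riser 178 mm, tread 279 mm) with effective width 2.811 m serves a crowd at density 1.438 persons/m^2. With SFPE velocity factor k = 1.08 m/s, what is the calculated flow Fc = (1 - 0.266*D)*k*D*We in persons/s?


1 - 0.266*D = 1 - 0.266*1.438 = 0.61749
Fs = 0.61749 * 1.08 * 1.438 = 0.95899 persons/(s*m)
Fc = 0.95899 * 2.811 = 2.6957 persons/s

2.6957 persons/s


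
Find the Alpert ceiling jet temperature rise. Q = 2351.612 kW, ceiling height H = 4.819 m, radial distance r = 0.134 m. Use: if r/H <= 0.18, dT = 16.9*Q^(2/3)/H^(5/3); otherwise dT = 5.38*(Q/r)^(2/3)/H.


r/H = 0.134 / 4.819 = 0.027807
r/H <= 0.18, so dT = 16.9*Q^(2/3)/H^(5/3)
Q^(2/3) = 176.84
H^(5/3) = 13.749
dT = 16.9 * 176.84 / 13.749 = 217.37 K

217.37 K


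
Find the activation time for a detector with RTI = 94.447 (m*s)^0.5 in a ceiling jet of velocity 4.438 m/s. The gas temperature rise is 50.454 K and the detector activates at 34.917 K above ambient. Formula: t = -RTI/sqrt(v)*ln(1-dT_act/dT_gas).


dT_act/dT_gas = 0.69206
ln(1 - 0.69206) = -1.1778
t = -94.447 / sqrt(4.438) * -1.1778 = 52.806 s

52.806 s


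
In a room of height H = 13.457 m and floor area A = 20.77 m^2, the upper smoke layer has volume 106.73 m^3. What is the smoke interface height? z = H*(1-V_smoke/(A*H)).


V/(A*H) = 0.38186
1 - 0.38186 = 0.61814
z = 13.457 * 0.61814 = 8.3183 m

8.3183 m


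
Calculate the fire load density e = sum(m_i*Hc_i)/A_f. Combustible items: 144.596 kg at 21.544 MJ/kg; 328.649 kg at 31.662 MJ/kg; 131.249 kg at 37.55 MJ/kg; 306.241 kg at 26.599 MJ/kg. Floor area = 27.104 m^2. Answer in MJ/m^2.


Total energy = 144.596*21.544 + 328.649*31.662 + 131.249*37.55 + 306.241*26.599
= 3115.176 + 10405.68 + 4928.400 + 8145.704
= 26594.97 MJ
e = 26594.97 / 27.104 = 981.22 MJ/m^2

981.22 MJ/m^2


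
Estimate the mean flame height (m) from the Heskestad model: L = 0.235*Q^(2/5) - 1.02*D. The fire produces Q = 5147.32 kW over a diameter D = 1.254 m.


Q^(2/5) = 30.523
0.235 * Q^(2/5) = 7.1730
1.02 * D = 1.2791
L = 5.8939 m

5.8939 m


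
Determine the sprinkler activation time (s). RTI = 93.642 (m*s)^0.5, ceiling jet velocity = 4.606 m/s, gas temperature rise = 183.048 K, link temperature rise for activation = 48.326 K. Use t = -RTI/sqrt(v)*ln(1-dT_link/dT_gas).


dT_link/dT_gas = 0.26401
ln(1 - 0.26401) = -0.30654
t = -93.642 / sqrt(4.606) * -0.30654 = 13.375 s

13.375 s


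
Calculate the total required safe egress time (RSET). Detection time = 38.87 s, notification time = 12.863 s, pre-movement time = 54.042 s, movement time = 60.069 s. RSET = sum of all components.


Total = 38.87 + 12.863 + 54.042 + 60.069 = 165.844 s

165.844 s


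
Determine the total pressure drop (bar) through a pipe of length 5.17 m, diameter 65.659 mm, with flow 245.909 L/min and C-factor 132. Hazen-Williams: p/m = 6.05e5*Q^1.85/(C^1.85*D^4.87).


Q^1.85 = 26481
C^1.85 = 8376.5
D^4.87 = 7.0831e+08
p/m = 0.0027002 bar/m
p_total = 0.0027002 * 5.17 = 0.013960 bar

0.013960 bar


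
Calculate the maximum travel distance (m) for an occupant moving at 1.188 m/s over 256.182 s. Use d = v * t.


d = 1.188 * 256.182 = 304.34 m

304.34 m


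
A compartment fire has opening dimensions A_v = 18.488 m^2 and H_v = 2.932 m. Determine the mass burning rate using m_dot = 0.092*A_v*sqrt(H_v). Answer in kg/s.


sqrt(H_v) = 1.7123
m_dot = 0.092 * 18.488 * 1.7123 = 2.9125 kg/s

2.9125 kg/s


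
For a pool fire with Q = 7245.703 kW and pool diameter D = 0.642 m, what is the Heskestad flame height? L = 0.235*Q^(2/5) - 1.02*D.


Q^(2/5) = 34.997
0.235 * Q^(2/5) = 8.2243
1.02 * D = 0.65484
L = 7.5695 m

7.5695 m


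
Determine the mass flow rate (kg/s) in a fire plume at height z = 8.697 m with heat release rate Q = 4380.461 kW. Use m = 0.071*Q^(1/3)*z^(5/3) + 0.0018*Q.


Q^(1/3) = 16.362
z^(5/3) = 36.780
First term = 0.071 * 16.362 * 36.780 = 42.728
Second term = 0.0018 * 4380.461 = 7.8848
m = 50.613 kg/s

50.613 kg/s


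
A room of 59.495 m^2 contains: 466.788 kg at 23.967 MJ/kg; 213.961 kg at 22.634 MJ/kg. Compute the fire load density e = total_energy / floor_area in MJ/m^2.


Total energy = 466.788*23.967 + 213.961*22.634
= 11187.51 + 4842.793
= 16030.30 MJ
e = 16030.30 / 59.495 = 269.44 MJ/m^2

269.44 MJ/m^2


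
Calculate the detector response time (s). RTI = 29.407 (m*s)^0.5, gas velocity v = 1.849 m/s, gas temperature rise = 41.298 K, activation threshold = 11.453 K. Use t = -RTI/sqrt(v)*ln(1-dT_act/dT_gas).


dT_act/dT_gas = 0.27733
ln(1 - 0.27733) = -0.32480
t = -29.407 / sqrt(1.849) * -0.32480 = 7.0242 s

7.0242 s


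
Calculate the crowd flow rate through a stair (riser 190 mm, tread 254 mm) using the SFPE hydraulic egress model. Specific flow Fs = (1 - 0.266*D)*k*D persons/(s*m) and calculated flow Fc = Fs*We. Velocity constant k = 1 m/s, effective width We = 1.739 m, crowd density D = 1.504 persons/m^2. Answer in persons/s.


1 - 0.266*D = 1 - 0.266*1.504 = 0.59994
Fs = 0.59994 * 1 * 1.504 = 0.90230 persons/(s*m)
Fc = 0.90230 * 1.739 = 1.5691 persons/s

1.5691 persons/s


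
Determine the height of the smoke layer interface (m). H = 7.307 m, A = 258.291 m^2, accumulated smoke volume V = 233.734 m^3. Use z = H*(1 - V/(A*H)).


V/(A*H) = 0.12384
1 - 0.12384 = 0.87616
z = 7.307 * 0.87616 = 6.4021 m

6.4021 m


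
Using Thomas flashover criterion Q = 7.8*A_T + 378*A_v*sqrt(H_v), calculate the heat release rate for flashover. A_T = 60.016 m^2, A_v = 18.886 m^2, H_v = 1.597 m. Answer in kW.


7.8*A_T = 468.12
sqrt(H_v) = 1.2637
378*A_v*sqrt(H_v) = 9021.6
Q = 468.12 + 9021.6 = 9489.7 kW

9489.7 kW


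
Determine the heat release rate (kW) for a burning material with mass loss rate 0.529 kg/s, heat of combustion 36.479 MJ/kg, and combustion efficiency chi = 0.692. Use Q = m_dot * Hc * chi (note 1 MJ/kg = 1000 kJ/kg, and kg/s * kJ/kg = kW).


Hc = 36.479 MJ/kg = 36.479 * 1000 kJ/kg = 36479 kJ/kg
Q = 0.529 kg/s * 36479 kJ/kg * 0.692 = 13354 kW

13354 kW


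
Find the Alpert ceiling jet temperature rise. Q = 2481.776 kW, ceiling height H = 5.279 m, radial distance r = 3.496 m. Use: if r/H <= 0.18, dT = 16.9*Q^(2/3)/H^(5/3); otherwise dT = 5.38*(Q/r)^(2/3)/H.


r/H = 3.496 / 5.279 = 0.66225
r/H > 0.18, so dT = 5.38*(Q/r)^(2/3)/H
Q/r = 709.89
(Q/r)^(2/3) = 79.578
dT = 5.38 * 79.578 / 5.279 = 81.101 K

81.101 K


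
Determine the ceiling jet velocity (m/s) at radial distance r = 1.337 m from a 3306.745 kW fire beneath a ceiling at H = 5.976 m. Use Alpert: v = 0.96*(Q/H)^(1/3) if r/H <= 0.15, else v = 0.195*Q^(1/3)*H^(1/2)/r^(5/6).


r/H = 1.337 / 5.976 = 0.22373
r/H > 0.15, so v = 0.195*Q^(1/3)*H^(1/2)/r^(5/6)
Q^(1/3) = 14.898
H^(1/2) = 2.4446
r^(5/6) = 1.2738
v = 0.195 * 14.898 * 2.4446 / 1.2738 = 5.5752 m/s

5.5752 m/s


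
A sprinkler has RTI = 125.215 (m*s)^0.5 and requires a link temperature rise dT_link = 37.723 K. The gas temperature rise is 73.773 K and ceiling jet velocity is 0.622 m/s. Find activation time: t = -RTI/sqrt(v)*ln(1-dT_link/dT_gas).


dT_link/dT_gas = 0.51134
ln(1 - 0.51134) = -0.71609
t = -125.215 / sqrt(0.622) * -0.71609 = 113.69 s

113.69 s


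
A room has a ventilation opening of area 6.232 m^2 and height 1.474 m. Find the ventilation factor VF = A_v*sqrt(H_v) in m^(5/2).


sqrt(H_v) = 1.2141
VF = 6.232 * 1.2141 = 7.5662 m^(5/2)

7.5662 m^(5/2)


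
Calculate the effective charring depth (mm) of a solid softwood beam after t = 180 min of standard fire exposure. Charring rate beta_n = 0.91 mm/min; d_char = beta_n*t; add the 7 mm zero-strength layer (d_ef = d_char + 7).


d_char = 0.91 * 180 = 163.8 mm
d_ef = 163.8 + 1.0*7 = 170.8 mm

170.8 mm


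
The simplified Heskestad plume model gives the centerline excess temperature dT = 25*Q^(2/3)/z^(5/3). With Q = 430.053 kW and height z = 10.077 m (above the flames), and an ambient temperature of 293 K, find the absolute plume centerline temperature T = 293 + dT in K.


Q^(2/3) = 56.975
z^(5/3) = 47.013
dT = 25 * 56.975 / 47.013 = 30.297 K
T = 293 + 30.297 = 323.30 K

323.30 K


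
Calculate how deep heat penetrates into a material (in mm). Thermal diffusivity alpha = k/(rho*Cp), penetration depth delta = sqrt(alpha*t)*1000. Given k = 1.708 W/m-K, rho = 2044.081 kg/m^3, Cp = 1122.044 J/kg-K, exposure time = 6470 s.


alpha = 1.708 / (2044.081 * 1122.044) = 7.4470e-07 m^2/s
alpha * t = 0.0048182
delta = sqrt(0.0048182) * 1000 = 69.413 mm

69.413 mm


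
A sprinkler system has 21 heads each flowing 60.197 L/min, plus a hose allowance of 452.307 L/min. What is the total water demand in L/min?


Sprinkler demand = 21 * 60.197 = 1264.137 L/min
Total = 1264.137 + 452.307 = 1716.444 L/min

1716.444 L/min


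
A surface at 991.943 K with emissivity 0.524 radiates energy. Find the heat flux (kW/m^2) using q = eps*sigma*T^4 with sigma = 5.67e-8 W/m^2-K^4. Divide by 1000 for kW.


T^4 = 9.6816e+11
q = 0.524 * 5.67e-8 * 9.6816e+11 / 1000 = 28.765 kW/m^2

28.765 kW/m^2


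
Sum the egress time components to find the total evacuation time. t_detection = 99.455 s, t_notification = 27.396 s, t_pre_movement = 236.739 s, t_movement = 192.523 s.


Total = 99.455 + 27.396 + 236.739 + 192.523 = 556.113 s

556.113 s


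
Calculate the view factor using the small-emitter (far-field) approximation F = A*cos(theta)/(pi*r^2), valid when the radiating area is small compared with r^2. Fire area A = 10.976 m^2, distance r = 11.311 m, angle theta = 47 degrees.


cos(47 deg) = 0.68200
pi*r^2 = 401.93
F = 10.976 * 0.68200 / 401.93 = 0.018624

0.018624


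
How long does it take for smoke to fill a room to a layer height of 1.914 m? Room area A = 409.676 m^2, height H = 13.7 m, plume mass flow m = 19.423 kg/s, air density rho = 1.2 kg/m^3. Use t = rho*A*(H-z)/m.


H - z = 11.786 m
t = 1.2 * 409.676 * 11.786 / 19.423 = 298.31 s

298.31 s


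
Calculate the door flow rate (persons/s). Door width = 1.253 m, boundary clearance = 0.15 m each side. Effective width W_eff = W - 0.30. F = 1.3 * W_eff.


W_eff = 1.253 - 0.30 = 0.953 m
F = 1.3 * 0.953 = 1.2389 persons/s

1.2389 persons/s


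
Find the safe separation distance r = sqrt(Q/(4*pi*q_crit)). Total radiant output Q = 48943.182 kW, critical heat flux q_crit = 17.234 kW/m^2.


4*pi*q_crit = 216.57
Q/(4*pi*q_crit) = 225.99
r = sqrt(225.99) = 15.033 m

15.033 m


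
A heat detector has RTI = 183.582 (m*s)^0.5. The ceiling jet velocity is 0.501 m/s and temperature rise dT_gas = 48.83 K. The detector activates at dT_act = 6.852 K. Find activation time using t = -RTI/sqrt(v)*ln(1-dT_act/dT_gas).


dT_act/dT_gas = 0.14032
ln(1 - 0.14032) = -0.15120
t = -183.582 / sqrt(0.501) * -0.15120 = 39.216 s

39.216 s


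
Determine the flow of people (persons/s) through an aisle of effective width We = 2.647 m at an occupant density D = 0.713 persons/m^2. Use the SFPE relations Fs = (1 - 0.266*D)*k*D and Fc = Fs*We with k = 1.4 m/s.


1 - 0.266*D = 1 - 0.266*0.713 = 0.81034
Fs = 0.81034 * 1.4 * 0.713 = 0.80888 persons/(s*m)
Fc = 0.80888 * 2.647 = 2.1411 persons/s

2.1411 persons/s


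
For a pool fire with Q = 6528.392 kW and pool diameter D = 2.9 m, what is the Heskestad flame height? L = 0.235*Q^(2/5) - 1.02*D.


Q^(2/5) = 33.568
0.235 * Q^(2/5) = 7.8884
1.02 * D = 2.958
L = 4.9304 m

4.9304 m


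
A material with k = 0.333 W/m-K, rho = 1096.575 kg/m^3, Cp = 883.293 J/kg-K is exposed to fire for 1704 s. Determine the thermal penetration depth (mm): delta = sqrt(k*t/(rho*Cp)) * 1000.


alpha = 0.333 / (1096.575 * 883.293) = 3.4380e-07 m^2/s
alpha * t = 0.00058583
delta = sqrt(0.00058583) * 1000 = 24.204 mm

24.204 mm


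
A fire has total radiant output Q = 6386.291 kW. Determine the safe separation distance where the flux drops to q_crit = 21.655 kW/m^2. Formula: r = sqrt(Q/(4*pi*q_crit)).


4*pi*q_crit = 272.12
Q/(4*pi*q_crit) = 23.468
r = sqrt(23.468) = 4.8444 m

4.8444 m


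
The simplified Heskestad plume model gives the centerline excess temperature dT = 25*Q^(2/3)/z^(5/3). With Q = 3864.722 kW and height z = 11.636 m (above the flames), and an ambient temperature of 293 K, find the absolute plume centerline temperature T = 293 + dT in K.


Q^(2/3) = 246.27
z^(5/3) = 59.750
dT = 25 * 246.27 / 59.750 = 103.04 K
T = 293 + 103.04 = 396.04 K

396.04 K


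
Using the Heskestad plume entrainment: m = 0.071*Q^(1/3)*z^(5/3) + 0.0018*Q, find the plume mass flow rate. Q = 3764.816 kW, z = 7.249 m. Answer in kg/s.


Q^(1/3) = 15.557
z^(5/3) = 27.152
First term = 0.071 * 15.557 * 27.152 = 29.990
Second term = 0.0018 * 3764.816 = 6.7767
m = 36.766 kg/s

36.766 kg/s


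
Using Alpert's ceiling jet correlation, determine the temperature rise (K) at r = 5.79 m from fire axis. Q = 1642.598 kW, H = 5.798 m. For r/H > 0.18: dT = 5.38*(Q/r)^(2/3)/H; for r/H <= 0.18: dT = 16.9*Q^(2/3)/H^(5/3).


r/H = 5.79 / 5.798 = 0.99862
r/H > 0.18, so dT = 5.38*(Q/r)^(2/3)/H
Q/r = 283.70
(Q/r)^(2/3) = 43.175
dT = 5.38 * 43.175 / 5.798 = 40.063 K

40.063 K


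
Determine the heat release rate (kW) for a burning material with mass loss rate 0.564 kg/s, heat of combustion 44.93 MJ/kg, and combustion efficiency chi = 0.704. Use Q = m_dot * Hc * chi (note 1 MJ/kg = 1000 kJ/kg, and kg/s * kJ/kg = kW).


Hc = 44.93 MJ/kg = 44.93 * 1000 kJ/kg = 44930 kJ/kg
Q = 0.564 kg/s * 44930 kJ/kg * 0.704 = 17840 kW

17840 kW


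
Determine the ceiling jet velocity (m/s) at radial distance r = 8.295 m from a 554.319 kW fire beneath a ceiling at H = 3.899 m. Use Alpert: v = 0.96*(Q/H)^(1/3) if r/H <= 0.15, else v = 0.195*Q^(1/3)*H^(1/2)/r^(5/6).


r/H = 8.295 / 3.899 = 2.1275
r/H > 0.15, so v = 0.195*Q^(1/3)*H^(1/2)/r^(5/6)
Q^(1/3) = 8.2146
H^(1/2) = 1.9746
r^(5/6) = 5.8302
v = 0.195 * 8.2146 * 1.9746 / 5.8302 = 0.54252 m/s

0.54252 m/s


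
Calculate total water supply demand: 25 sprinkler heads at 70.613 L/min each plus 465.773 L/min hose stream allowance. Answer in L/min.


Sprinkler demand = 25 * 70.613 = 1765.325 L/min
Total = 1765.325 + 465.773 = 2231.098 L/min

2231.098 L/min


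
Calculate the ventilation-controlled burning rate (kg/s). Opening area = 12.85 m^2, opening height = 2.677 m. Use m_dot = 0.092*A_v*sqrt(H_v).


sqrt(H_v) = 1.6362
m_dot = 0.092 * 12.85 * 1.6362 = 1.9343 kg/s

1.9343 kg/s


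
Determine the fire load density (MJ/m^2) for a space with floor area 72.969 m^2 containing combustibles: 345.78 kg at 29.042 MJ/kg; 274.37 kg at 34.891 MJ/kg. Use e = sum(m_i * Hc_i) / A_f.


Total energy = 345.78*29.042 + 274.37*34.891
= 10042.14 + 9573.044
= 19615.19 MJ
e = 19615.19 / 72.969 = 268.82 MJ/m^2

268.82 MJ/m^2


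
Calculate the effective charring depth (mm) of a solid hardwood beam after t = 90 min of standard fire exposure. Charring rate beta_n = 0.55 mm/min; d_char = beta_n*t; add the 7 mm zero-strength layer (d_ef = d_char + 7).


d_char = 0.55 * 90 = 49.5 mm
d_ef = 49.5 + 1.0*7 = 56.5 mm

56.5 mm


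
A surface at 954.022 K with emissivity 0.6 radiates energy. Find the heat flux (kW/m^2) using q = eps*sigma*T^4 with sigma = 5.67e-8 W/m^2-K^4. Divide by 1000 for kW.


T^4 = 8.2839e+11
q = 0.6 * 5.67e-8 * 8.2839e+11 / 1000 = 28.182 kW/m^2

28.182 kW/m^2


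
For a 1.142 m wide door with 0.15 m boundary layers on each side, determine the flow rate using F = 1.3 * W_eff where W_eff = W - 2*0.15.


W_eff = 1.142 - 0.30 = 0.842 m
F = 1.3 * 0.842 = 1.0946 persons/s

1.0946 persons/s


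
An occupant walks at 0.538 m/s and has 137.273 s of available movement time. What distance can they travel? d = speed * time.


d = 0.538 * 137.273 = 73.853 m

73.853 m


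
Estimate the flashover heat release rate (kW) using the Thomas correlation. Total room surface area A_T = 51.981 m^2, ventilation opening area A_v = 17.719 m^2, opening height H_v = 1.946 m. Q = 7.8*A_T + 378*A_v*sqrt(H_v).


7.8*A_T = 405.45
sqrt(H_v) = 1.3950
378*A_v*sqrt(H_v) = 9343.3
Q = 405.45 + 9343.3 = 9748.8 kW

9748.8 kW


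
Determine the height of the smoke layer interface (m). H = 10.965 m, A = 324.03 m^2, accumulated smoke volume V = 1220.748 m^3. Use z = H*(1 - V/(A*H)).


V/(A*H) = 0.34358
1 - 0.34358 = 0.65642
z = 10.965 * 0.65642 = 7.1976 m

7.1976 m


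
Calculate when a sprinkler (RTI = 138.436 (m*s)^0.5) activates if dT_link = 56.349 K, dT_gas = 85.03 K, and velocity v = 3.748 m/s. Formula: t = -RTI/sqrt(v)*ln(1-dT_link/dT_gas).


dT_link/dT_gas = 0.66270
ln(1 - 0.66270) = -1.0868
t = -138.436 / sqrt(3.748) * -1.0868 = 77.712 s

77.712 s


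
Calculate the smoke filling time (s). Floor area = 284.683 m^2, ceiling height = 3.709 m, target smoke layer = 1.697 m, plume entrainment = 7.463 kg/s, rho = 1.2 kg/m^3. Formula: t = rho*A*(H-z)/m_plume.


H - z = 2.012 m
t = 1.2 * 284.683 * 2.012 / 7.463 = 92.100 s

92.100 s


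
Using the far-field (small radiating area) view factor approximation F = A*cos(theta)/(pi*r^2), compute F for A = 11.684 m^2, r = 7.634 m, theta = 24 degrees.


cos(24 deg) = 0.91355
pi*r^2 = 183.09
F = 11.684 * 0.91355 / 183.09 = 0.058300

0.058300


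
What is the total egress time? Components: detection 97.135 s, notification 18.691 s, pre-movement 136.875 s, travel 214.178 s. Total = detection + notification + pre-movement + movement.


Total = 97.135 + 18.691 + 136.875 + 214.178 = 466.879 s

466.879 s


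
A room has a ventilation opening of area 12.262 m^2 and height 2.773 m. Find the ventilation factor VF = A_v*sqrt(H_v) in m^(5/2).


sqrt(H_v) = 1.6652
VF = 12.262 * 1.6652 = 20.419 m^(5/2)

20.419 m^(5/2)


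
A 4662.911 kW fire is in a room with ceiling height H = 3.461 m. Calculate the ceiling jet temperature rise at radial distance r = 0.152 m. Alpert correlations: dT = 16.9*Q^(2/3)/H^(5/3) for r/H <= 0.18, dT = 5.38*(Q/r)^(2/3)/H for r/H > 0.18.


r/H = 0.152 / 3.461 = 0.043918
r/H <= 0.18, so dT = 16.9*Q^(2/3)/H^(5/3)
Q^(2/3) = 279.11
H^(5/3) = 7.9190
dT = 16.9 * 279.11 / 7.9190 = 595.65 K

595.65 K


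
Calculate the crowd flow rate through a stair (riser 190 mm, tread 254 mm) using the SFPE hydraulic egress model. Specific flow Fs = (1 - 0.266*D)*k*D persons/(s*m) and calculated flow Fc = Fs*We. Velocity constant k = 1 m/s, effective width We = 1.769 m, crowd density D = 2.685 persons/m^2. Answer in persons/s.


1 - 0.266*D = 1 - 0.266*2.685 = 0.28579
Fs = 0.28579 * 1 * 2.685 = 0.76735 persons/(s*m)
Fc = 0.76735 * 1.769 = 1.3574 persons/s

1.3574 persons/s


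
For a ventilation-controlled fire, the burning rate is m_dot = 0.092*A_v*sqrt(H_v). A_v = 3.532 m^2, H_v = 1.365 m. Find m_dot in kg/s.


sqrt(H_v) = 1.1683
m_dot = 0.092 * 3.532 * 1.1683 = 0.37964 kg/s

0.37964 kg/s


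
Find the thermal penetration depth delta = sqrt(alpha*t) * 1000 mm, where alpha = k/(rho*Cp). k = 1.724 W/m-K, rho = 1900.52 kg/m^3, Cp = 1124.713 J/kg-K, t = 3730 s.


alpha = 1.724 / (1900.52 * 1124.713) = 8.0653e-07 m^2/s
alpha * t = 0.0030084
delta = sqrt(0.0030084) * 1000 = 54.849 mm

54.849 mm
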